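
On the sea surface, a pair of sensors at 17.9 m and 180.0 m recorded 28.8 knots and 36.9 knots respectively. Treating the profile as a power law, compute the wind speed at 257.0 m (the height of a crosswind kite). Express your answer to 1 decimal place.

First find α: α = ln(V₂/V₁)/ln(z₂/z₁) = ln(36.9/28.8)/ln(180.0/17.9) = 0.24784/2.30816 = 0.1074
Extrapolate from 180.0 m to 257.0 m: V₃ = 36.9 × (257.0/180.0)^0.1074 = 36.9 × 1.0390 = 38.3383 knots

38.3 knots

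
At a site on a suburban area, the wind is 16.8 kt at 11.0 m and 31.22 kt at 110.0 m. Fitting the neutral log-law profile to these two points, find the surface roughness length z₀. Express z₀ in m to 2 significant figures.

Log law: V(z) ∝ ln(z/z₀). With r = V₁/V₂ = 16.8/31.22 = 0.53812,
r · ln(z₂/z₀) = ln(z₁/z₀) ⇒ ln z₀ = (ln z₁ − r·ln z₂)/(1 − r)
ln z₀ = (2.39790 − 0.53812×4.70048) / 0.46188 = -0.2847
z₀ = exp(-0.2847) = 0.7522 m

z₀ ≈ 0.75 m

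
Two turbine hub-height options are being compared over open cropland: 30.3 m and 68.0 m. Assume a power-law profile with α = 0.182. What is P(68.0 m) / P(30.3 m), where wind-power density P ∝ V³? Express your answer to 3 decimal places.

Speed ratio: V_B/V_A = (z_B/z_A)^α = (68.0/30.3)^0.182 = (2.2442)^0.182 = 1.15849
Power-density ratio: P_B/P_A = (V_B/V_A)³ = (1.15849)³ = 1.55483

1.555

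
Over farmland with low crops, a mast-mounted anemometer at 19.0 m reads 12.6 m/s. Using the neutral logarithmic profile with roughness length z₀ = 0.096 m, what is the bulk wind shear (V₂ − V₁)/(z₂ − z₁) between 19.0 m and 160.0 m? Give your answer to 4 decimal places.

0.0360 m/s/m

Log law: V₂ = V₁ · ln(z₂/z₀)/ln(z₁/z₀) = 12.6 × 7.4186/5.2878 = 17.6772 m/s
ΔV/Δz = (17.6772 − 12.6)/(160.0 − 19.0) = 5.0772/141.0000 = 0.03601 m/s/m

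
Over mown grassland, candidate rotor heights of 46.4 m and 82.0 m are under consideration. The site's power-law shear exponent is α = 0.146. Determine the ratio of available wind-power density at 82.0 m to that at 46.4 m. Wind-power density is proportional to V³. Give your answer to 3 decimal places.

Speed ratio: V_B/V_A = (z_B/z_A)^α = (82.0/46.4)^0.146 = (1.7672)^0.146 = 1.08669
Power-density ratio: P_B/P_A = (V_B/V_A)³ = (1.08669)³ = 1.28326

1.283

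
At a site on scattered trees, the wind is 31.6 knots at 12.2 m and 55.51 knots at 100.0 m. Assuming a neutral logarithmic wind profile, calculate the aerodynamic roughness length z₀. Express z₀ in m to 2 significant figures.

Log law: V(z) ∝ ln(z/z₀). With r = V₁/V₂ = 31.6/55.51 = 0.56927,
r · ln(z₂/z₀) = ln(z₁/z₀) ⇒ ln z₀ = (ln z₁ − r·ln z₂)/(1 − r)
ln z₀ = (2.50144 − 0.56927×4.60517) / 0.43073 = -0.2789
z₀ = exp(-0.2789) = 0.7566 m

z₀ ≈ 0.76 m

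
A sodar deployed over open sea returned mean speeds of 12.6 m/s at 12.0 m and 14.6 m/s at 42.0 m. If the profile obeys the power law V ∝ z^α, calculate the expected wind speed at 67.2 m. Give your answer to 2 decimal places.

15.43 m/s

First find α: α = ln(V₂/V₁)/ln(z₂/z₁) = ln(14.6/12.6)/ln(42.0/12.0) = 0.14732/1.25276 = 0.1176
Extrapolate from 42.0 m to 67.2 m: V₃ = 14.6 × (67.2/42.0)^0.1176 = 14.6 × 1.0568 = 15.4297 m/s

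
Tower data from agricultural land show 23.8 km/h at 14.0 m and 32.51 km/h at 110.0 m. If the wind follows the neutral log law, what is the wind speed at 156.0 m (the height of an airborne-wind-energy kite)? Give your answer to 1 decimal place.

34.0 km/h

Log law: V ∝ ln(z/z₀). From the pair, with r = V₁/V₂ = 0.73208,
ln z₀ = (ln z₁ − r·ln z₂)/(1 − r) = (2.6391 − 0.73208×4.7005)/0.26792 = -2.9938 → z₀ = 0.05010 m
V₃ = V₁ · ln(z₃/z₀)/ln(z₁/z₀) = 23.8 × 8.0436/5.6328 = 33.9862 km/h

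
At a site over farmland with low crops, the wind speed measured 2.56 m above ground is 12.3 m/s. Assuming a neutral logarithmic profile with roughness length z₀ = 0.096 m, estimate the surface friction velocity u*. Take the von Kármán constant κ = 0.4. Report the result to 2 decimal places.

Log law: V(z) = (u*/κ) · ln(z/z₀) ⇒ u* = κ · V / ln(z/z₀)
u* = 0.4 × 12.3 / ln(2.56/0.096) = 0.4 × 12.3 / 3.2834
   = 4.9200 / 3.2834 = 1.4984 m/s

u* ≈ 1.50 m/s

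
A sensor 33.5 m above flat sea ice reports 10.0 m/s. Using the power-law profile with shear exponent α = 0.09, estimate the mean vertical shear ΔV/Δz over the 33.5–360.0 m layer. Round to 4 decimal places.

0.0073 m/s/m

Power law: V₂ = V₁ · (z₂/z₁)^α = 10.0 × (10.7463)^0.09 = 12.3826 m/s
ΔV/Δz = (12.3826 − 10.0)/(360.0 − 33.5) = 2.3826/326.5000 = 0.00730 m/s/m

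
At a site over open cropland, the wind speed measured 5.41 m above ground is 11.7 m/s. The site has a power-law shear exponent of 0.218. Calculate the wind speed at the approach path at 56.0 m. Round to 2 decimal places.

19.47 m/s

Power-law profile: V₂ = V₁ · (z₂/z₁)^α
V₂ = 11.7 × (56.0/5.41)^0.218 = 11.7 × (10.3512)^0.218
    = 11.7 × 1.6644 = 19.4739 m/s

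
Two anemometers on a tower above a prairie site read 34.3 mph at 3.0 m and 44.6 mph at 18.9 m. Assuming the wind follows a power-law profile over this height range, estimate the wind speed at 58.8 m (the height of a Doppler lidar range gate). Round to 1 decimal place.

52.4 mph

First find α: α = ln(V₂/V₁)/ln(z₂/z₁) = ln(44.6/34.3)/ln(18.9/3.0) = 0.26259/1.84055 = 0.1427
Extrapolate from 18.9 m to 58.8 m: V₃ = 44.6 × (58.8/18.9)^0.1427 = 44.6 × 1.1758 = 52.4395 mph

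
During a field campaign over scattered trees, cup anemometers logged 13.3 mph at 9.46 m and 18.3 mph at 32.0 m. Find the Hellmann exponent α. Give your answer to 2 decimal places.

α ≈ 0.26

Power law: V₂/V₁ = (z₂/z₁)^α ⇒ α = ln(V₂/V₁) / ln(z₂/z₁)
α = ln(18.3/13.3) / ln(32.0/9.46) = ln(1.3759) / ln(3.3827)
  = 0.31914 / 1.21866 = 0.26187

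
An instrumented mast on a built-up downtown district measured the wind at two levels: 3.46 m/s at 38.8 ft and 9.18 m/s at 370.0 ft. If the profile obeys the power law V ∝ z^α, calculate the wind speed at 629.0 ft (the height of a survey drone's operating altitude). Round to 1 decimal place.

First find α: α = ln(V₂/V₁)/ln(z₂/z₁) = ln(9.18/3.46)/ln(370.0/38.8) = 0.97576/2.25508 = 0.4327
Extrapolate from 370.0 ft to 629.0 ft: V₃ = 9.18 × (629.0/370.0)^0.4327 = 9.18 × 1.2581 = 11.5493 m/s

11.5 m/s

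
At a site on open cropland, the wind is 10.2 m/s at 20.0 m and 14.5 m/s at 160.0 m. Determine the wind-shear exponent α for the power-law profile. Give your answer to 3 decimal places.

Power law: V₂/V₁ = (z₂/z₁)^α ⇒ α = ln(V₂/V₁) / ln(z₂/z₁)
α = ln(14.5/10.2) / ln(160.0/20.0) = ln(1.4216) / ln(8.0000)
  = 0.35176 / 2.07944 = 0.16916

α ≈ 0.169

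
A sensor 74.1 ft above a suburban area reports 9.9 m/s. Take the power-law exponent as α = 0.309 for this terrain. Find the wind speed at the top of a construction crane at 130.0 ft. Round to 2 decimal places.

11.78 m/s

Power-law profile: V₂ = V₁ · (z₂/z₁)^α
V₂ = 9.9 × (130.0/74.1)^0.309 = 9.9 × (1.7544)^0.309
    = 9.9 × 1.1897 = 11.7780 m/s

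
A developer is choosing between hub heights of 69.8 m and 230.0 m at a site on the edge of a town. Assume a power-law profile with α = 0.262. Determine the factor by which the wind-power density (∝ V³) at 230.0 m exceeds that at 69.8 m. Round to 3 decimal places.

2.553

Speed ratio: V_B/V_A = (z_B/z_A)^α = (230.0/69.8)^0.262 = (3.2951)^0.262 = 1.36673
Power-density ratio: P_B/P_A = (V_B/V_A)³ = (1.36673)³ = 2.55298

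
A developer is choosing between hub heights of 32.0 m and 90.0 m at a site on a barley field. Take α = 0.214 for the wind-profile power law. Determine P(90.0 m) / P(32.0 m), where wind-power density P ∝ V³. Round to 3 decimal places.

Speed ratio: V_B/V_A = (z_B/z_A)^α = (90.0/32.0)^0.214 = (2.8125)^0.214 = 1.24769
Power-density ratio: P_B/P_A = (V_B/V_A)³ = (1.24769)³ = 1.94230

1.942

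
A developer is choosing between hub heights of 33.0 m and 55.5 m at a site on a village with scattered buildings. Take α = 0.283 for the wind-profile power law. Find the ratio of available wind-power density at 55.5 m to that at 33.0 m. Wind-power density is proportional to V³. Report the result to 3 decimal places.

1.555

Speed ratio: V_B/V_A = (z_B/z_A)^α = (55.5/33.0)^0.283 = (1.6818)^0.283 = 1.15850
Power-density ratio: P_B/P_A = (V_B/V_A)³ = (1.15850)³ = 1.55484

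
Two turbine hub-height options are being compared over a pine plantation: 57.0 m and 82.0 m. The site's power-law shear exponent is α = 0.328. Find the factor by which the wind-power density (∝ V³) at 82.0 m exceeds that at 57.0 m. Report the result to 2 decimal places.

Speed ratio: V_B/V_A = (z_B/z_A)^α = (82.0/57.0)^0.328 = (1.4386)^0.328 = 1.12669
Power-density ratio: P_B/P_A = (V_B/V_A)³ = (1.12669)³ = 1.43025

1.43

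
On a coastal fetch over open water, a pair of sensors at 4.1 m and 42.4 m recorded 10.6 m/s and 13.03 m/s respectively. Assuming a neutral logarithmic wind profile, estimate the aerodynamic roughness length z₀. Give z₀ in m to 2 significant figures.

z₀ ≈ 0.00015 m

Log law: V(z) ∝ ln(z/z₀). With r = V₁/V₂ = 10.6/13.03 = 0.81351,
r · ln(z₂/z₀) = ln(z₁/z₀) ⇒ ln z₀ = (ln z₁ − r·ln z₂)/(1 − r)
ln z₀ = (1.41099 − 0.81351×3.74715) / 0.18649 = -8.7797
z₀ = exp(-8.7797) = 0.0001538 m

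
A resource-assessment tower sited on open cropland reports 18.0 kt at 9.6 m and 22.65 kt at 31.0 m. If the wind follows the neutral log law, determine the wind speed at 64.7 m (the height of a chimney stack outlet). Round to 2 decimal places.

25.57 kt

Log law: V ∝ ln(z/z₀). From the pair, with r = V₁/V₂ = 0.79470,
ln z₀ = (ln z₁ − r·ln z₂)/(1 − r) = (2.2618 − 0.79470×3.4340)/0.20530 = -2.2759 → z₀ = 0.1027 m
V₃ = V₁ · ln(z₃/z₀)/ln(z₁/z₀) = 18.0 × 6.4456/4.5376 = 25.5687 kt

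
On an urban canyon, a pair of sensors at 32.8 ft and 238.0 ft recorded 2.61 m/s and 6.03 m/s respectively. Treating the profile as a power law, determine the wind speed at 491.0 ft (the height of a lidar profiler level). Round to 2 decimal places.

8.19 m/s

First find α: α = ln(V₂/V₁)/ln(z₂/z₁) = ln(6.03/2.61)/ln(238.0/32.8) = 0.83740/1.98184 = 0.4225
Extrapolate from 238.0 ft to 491.0 ft: V₃ = 6.03 × (491.0/238.0)^0.4225 = 6.03 × 1.3580 = 8.1885 m/s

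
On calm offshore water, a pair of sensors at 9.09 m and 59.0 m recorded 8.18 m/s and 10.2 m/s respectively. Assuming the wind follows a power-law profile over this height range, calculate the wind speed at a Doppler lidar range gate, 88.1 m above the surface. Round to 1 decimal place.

First find α: α = ln(V₂/V₁)/ln(z₂/z₁) = ln(10.2/8.18)/ln(59.0/9.09) = 0.22070/1.87036 = 0.1180
Extrapolate from 59.0 m to 88.1 m: V₃ = 10.2 × (88.1/59.0)^0.1180 = 10.2 × 1.0484 = 10.6941 m/s

10.7 m/s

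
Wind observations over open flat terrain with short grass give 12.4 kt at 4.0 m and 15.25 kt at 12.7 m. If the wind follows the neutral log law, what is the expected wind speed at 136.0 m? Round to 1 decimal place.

Log law: V ∝ ln(z/z₀). From the pair, with r = V₁/V₂ = 0.81311,
ln z₀ = (ln z₁ − r·ln z₂)/(1 − r) = (1.3863 − 0.81311×2.5416)/0.18689 = -3.6403 → z₀ = 0.02624 m
V₃ = V₁ · ln(z₃/z₀)/ln(z₁/z₀) = 12.4 × 8.5530/5.0266 = 21.0991 kt

21.1 kt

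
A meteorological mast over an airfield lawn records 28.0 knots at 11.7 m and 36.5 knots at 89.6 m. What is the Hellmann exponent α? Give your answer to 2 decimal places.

α ≈ 0.13

Power law: V₂/V₁ = (z₂/z₁)^α ⇒ α = ln(V₂/V₁) / ln(z₂/z₁)
α = ln(36.5/28.0) / ln(89.6/11.7) = ln(1.3036) / ln(7.6581)
  = 0.26511 / 2.03577 = 0.13023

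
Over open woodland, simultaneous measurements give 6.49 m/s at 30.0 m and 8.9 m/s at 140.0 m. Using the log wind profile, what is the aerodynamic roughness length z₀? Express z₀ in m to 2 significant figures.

z₀ ≈ 0.47 m

Log law: V(z) ∝ ln(z/z₀). With r = V₁/V₂ = 6.49/8.9 = 0.72921,
r · ln(z₂/z₀) = ln(z₁/z₀) ⇒ ln z₀ = (ln z₁ − r·ln z₂)/(1 − r)
ln z₀ = (3.40120 − 0.72921×4.94164) / 0.27079 = -0.7471
z₀ = exp(-0.7471) = 0.4737 m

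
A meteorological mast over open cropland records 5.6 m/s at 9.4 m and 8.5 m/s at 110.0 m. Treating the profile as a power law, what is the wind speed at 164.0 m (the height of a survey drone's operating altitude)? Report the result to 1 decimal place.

First find α: α = ln(V₂/V₁)/ln(z₂/z₁) = ln(8.5/5.6)/ln(110.0/9.4) = 0.41730/2.45977 = 0.1696
Extrapolate from 110.0 m to 164.0 m: V₃ = 8.5 × (164.0/110.0)^0.1696 = 8.5 × 1.0701 = 9.0959 m/s

9.1 m/s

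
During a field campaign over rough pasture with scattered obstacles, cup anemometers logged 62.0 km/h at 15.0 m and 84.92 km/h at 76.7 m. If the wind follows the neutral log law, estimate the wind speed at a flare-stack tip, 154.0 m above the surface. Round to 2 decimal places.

Log law: V ∝ ln(z/z₀). From the pair, with r = V₁/V₂ = 0.73010,
ln z₀ = (ln z₁ − r·ln z₂)/(1 − r) = (2.7081 − 0.73010×4.3399)/0.26990 = -1.7062 → z₀ = 0.1816 m
V₃ = V₁ · ln(z₃/z₀)/ln(z₁/z₀) = 62.0 × 6.7432/4.4143 = 94.7104 km/h

94.71 km/h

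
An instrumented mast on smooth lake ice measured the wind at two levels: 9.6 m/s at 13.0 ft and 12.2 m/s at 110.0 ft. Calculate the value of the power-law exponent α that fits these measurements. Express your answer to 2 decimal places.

Power law: V₂/V₁ = (z₂/z₁)^α ⇒ α = ln(V₂/V₁) / ln(z₂/z₁)
α = ln(12.2/9.6) / ln(110.0/13.0) = ln(1.2708) / ln(8.4615)
  = 0.23967 / 2.13553 = 0.11223

α ≈ 0.11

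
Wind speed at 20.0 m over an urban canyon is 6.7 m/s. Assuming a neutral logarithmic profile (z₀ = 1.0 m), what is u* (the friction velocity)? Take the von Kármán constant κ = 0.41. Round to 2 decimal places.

u* ≈ 0.92 m/s

Log law: V(z) = (u*/κ) · ln(z/z₀) ⇒ u* = κ · V / ln(z/z₀)
u* = 0.41 × 6.7 / ln(20.0/1.0) = 0.41 × 6.7 / 2.9957
   = 2.7470 / 2.9957 = 0.9170 m/s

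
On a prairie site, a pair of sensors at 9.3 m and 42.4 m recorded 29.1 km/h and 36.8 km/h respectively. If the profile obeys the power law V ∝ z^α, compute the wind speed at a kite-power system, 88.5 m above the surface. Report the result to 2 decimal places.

First find α: α = ln(V₂/V₁)/ln(z₂/z₁) = ln(36.8/29.1)/ln(42.4/9.3) = 0.23476/1.51713 = 0.1547
Extrapolate from 42.4 m to 88.5 m: V₃ = 36.8 × (88.5/42.4)^0.1547 = 36.8 × 1.1206 = 41.2381 km/h

41.24 km/h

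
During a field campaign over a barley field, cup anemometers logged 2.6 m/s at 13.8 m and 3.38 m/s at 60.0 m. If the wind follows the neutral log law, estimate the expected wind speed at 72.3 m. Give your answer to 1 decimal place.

Log law: V ∝ ln(z/z₀). From the pair, with r = V₁/V₂ = 0.76923,
ln z₀ = (ln z₁ − r·ln z₂)/(1 − r) = (2.6247 − 0.76923×4.0943)/0.23077 = -2.2743 → z₀ = 0.1029 m
V₃ = V₁ · ln(z₃/z₀)/ln(z₁/z₀) = 2.6 × 6.5551/4.8989 = 3.4790 m/s

3.5 m/s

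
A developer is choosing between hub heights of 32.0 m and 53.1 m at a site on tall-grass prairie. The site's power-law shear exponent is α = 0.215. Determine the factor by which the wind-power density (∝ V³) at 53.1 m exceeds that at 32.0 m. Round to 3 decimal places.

1.386

Speed ratio: V_B/V_A = (z_B/z_A)^α = (53.1/32.0)^0.215 = (1.6594)^0.215 = 1.11503
Power-density ratio: P_B/P_A = (V_B/V_A)³ = (1.11503)³ = 1.38632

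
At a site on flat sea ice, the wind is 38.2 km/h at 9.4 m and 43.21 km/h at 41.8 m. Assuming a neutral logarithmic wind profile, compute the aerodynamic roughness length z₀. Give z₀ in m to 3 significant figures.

z₀ ≈ 0.000108 m

Log law: V(z) ∝ ln(z/z₀). With r = V₁/V₂ = 38.2/43.21 = 0.88405,
r · ln(z₂/z₀) = ln(z₁/z₀) ⇒ ln z₀ = (ln z₁ − r·ln z₂)/(1 − r)
ln z₀ = (2.24071 − 0.88405×3.73290) / 0.11595 = -9.1368
z₀ = exp(-9.1368) = 0.0001076 m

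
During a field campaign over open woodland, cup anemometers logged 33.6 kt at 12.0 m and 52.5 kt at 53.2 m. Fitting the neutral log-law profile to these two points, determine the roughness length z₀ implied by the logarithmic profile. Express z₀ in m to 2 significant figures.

Log law: V(z) ∝ ln(z/z₀). With r = V₁/V₂ = 33.6/52.5 = 0.64000,
r · ln(z₂/z₀) = ln(z₁/z₀) ⇒ ln z₀ = (ln z₁ − r·ln z₂)/(1 − r)
ln z₀ = (2.48491 − 0.64000×3.97406) / 0.36000 = -0.1625
z₀ = exp(-0.1625) = 0.8500 m

z₀ ≈ 0.85 m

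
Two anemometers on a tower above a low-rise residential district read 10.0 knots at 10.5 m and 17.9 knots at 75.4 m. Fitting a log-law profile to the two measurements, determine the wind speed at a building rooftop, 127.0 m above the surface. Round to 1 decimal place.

Log law: V ∝ ln(z/z₀). From the pair, with r = V₁/V₂ = 0.55866,
ln z₀ = (ln z₁ − r·ln z₂)/(1 − r) = (2.3514 − 0.55866×4.3228)/0.44134 = -0.1441 → z₀ = 0.8658 m
V₃ = V₁ · ln(z₃/z₀)/ln(z₁/z₀) = 10.0 × 4.9883/2.4955 = 19.9893 knots

20.0 knots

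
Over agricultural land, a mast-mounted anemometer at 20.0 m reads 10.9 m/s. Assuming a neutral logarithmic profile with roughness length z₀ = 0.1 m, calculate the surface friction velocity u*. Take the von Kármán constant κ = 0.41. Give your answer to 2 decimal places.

Log law: V(z) = (u*/κ) · ln(z/z₀) ⇒ u* = κ · V / ln(z/z₀)
u* = 0.41 × 10.9 / ln(20.0/0.1) = 0.41 × 10.9 / 5.2983
   = 4.4690 / 5.2983 = 0.8435 m/s

u* ≈ 0.84 m/s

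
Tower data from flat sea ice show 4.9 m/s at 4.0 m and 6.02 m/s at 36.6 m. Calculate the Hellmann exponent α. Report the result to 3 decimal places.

Power law: V₂/V₁ = (z₂/z₁)^α ⇒ α = ln(V₂/V₁) / ln(z₂/z₁)
α = ln(6.02/4.9) / ln(36.6/4.0) = ln(1.2286) / ln(9.1500)
  = 0.20585 / 2.21375 = 0.09299

α ≈ 0.093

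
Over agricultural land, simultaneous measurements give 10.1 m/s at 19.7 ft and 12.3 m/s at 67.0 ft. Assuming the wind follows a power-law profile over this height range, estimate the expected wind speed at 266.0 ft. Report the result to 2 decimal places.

First find α: α = ln(V₂/V₁)/ln(z₂/z₁) = ln(12.3/10.1)/ln(67.0/19.7) = 0.19706/1.22407 = 0.1610
Extrapolate from 67.0 ft to 266.0 ft: V₃ = 12.3 × (266.0/67.0)^0.1610 = 12.3 × 1.2485 = 15.3570 m/s

15.36 m/s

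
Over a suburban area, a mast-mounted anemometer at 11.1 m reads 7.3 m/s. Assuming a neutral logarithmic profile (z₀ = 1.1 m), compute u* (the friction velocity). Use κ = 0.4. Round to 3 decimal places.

u* ≈ 1.263 m/s

Log law: V(z) = (u*/κ) · ln(z/z₀) ⇒ u* = κ · V / ln(z/z₀)
u* = 0.4 × 7.3 / ln(11.1/1.1) = 0.4 × 7.3 / 2.3116
   = 2.9200 / 2.3116 = 1.2632 m/s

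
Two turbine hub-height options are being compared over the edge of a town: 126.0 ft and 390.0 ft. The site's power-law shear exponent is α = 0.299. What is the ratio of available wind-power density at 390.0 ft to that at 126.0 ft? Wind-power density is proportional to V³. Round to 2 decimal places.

Speed ratio: V_B/V_A = (z_B/z_A)^α = (390.0/126.0)^0.299 = (3.0952)^0.299 = 1.40190
Power-density ratio: P_B/P_A = (V_B/V_A)³ = (1.40190)³ = 2.75520

2.76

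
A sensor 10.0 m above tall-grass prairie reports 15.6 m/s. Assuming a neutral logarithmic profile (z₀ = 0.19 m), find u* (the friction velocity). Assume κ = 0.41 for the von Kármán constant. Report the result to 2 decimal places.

u* ≈ 1.61 m/s

Log law: V(z) = (u*/κ) · ln(z/z₀) ⇒ u* = κ · V / ln(z/z₀)
u* = 0.41 × 15.6 / ln(10.0/0.19) = 0.41 × 15.6 / 3.9633
   = 6.3960 / 3.9633 = 1.6138 m/s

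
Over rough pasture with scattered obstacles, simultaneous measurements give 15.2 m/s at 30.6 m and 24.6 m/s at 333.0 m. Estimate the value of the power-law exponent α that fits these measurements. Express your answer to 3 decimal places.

α ≈ 0.202

Power law: V₂/V₁ = (z₂/z₁)^α ⇒ α = ln(V₂/V₁) / ln(z₂/z₁)
α = ln(24.6/15.2) / ln(333.0/30.6) = ln(1.6184) / ln(10.8824)
  = 0.48145 / 2.38714 = 0.20169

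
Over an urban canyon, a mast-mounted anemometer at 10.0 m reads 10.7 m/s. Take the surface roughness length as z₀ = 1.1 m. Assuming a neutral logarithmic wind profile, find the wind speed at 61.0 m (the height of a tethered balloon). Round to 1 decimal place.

Log law: V(z) ∝ ln(z/z₀), so V₂/V₁ = ln(z₂/z₀) / ln(z₁/z₀).
ln(61.0/1.1) = 4.0156, ln(10.0/1.1) = 2.2073
V₂ = 10.7 × 4.0156/2.2073 = 10.7 × 1.8192 = 19.4659 m/s

19.5 m/s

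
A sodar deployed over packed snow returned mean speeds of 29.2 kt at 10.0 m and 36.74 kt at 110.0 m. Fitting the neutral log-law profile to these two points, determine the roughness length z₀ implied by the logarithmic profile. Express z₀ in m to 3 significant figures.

Log law: V(z) ∝ ln(z/z₀). With r = V₁/V₂ = 29.2/36.74 = 0.79477,
r · ln(z₂/z₀) = ln(z₁/z₀) ⇒ ln z₀ = (ln z₁ − r·ln z₂)/(1 − r)
ln z₀ = (2.30259 − 0.79477×4.70048) / 0.20523 = -6.9837
z₀ = exp(-6.9837) = 0.0009269 m

z₀ ≈ 0.000927 m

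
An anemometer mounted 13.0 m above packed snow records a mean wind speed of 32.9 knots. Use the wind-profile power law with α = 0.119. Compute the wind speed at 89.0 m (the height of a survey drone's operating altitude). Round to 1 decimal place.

41.4 knots

Power-law profile: V₂ = V₁ · (z₂/z₁)^α
V₂ = 32.9 × (89.0/13.0)^0.119 = 32.9 × (6.8462)^0.119
    = 32.9 × 1.2572 = 41.3632 knots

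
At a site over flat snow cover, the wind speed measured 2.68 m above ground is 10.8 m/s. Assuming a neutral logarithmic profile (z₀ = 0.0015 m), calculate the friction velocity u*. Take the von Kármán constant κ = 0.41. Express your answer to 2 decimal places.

u* ≈ 0.59 m/s

Log law: V(z) = (u*/κ) · ln(z/z₀) ⇒ u* = κ · V / ln(z/z₀)
u* = 0.41 × 10.8 / ln(2.68/0.0015) = 0.41 × 10.8 / 7.4881
   = 4.4280 / 7.4881 = 0.5913 m/s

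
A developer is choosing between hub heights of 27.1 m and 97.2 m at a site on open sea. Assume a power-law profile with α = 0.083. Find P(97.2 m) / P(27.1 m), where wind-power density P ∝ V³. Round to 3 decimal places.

Speed ratio: V_B/V_A = (z_B/z_A)^α = (97.2/27.1)^0.083 = (3.5867)^0.083 = 1.11183
Power-density ratio: P_B/P_A = (V_B/V_A)³ = (1.11183)³ = 1.37442

1.374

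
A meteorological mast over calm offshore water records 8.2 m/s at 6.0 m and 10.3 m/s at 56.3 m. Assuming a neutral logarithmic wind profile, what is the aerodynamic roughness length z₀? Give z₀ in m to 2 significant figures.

Log law: V(z) ∝ ln(z/z₀). With r = V₁/V₂ = 8.2/10.3 = 0.79612,
r · ln(z₂/z₀) = ln(z₁/z₀) ⇒ ln z₀ = (ln z₁ − r·ln z₂)/(1 − r)
ln z₀ = (1.79176 − 0.79612×4.03069) / 0.20388 = -6.9507
z₀ = exp(-6.9507) = 0.0009579 m

z₀ ≈ 0.00096 m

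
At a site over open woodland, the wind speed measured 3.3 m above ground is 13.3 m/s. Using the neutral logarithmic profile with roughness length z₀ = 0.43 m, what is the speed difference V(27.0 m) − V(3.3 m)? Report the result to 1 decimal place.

13.7 m/s

Log law: V₂ = V₁ · ln(z₂/z₀)/ln(z₁/z₀) = 13.3 × 4.1398/2.0379 = 27.0178 m/s
ΔV = 27.0178 − 13.3 = 13.7178 m/s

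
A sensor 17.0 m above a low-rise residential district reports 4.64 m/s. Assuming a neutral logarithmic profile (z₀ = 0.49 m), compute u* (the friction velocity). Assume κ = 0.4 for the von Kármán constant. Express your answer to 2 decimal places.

u* ≈ 0.52 m/s

Log law: V(z) = (u*/κ) · ln(z/z₀) ⇒ u* = κ · V / ln(z/z₀)
u* = 0.4 × 4.64 / ln(17.0/0.49) = 0.4 × 4.64 / 3.5466
   = 1.8560 / 3.5466 = 0.5233 m/s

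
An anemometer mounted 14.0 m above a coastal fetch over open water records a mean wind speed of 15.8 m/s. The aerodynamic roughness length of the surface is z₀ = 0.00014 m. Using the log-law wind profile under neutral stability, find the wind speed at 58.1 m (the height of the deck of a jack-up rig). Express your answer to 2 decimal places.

Log law: V(z) ∝ ln(z/z₀), so V₂/V₁ = ln(z₂/z₀) / ln(z₁/z₀).
ln(58.1/0.00014) = 12.9360, ln(14.0/0.00014) = 11.5129
V₂ = 15.8 × 12.9360/11.5129 = 15.8 × 1.1236 = 17.7530 m/s

17.75 m/s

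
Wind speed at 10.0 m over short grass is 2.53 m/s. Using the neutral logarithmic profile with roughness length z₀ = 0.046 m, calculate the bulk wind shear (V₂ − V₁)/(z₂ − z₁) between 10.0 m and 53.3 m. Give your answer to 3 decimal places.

Log law: V₂ = V₁ · ln(z₂/z₀)/ln(z₁/z₀) = 2.53 × 7.0551/5.3817 = 3.3167 m/s
ΔV/Δz = (3.3167 − 2.53)/(53.3 − 10.0) = 0.7867/43.3000 = 0.01817 m/s/m

0.018 m/s/m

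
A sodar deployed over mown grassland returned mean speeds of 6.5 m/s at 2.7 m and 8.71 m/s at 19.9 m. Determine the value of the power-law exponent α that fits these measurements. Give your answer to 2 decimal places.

α ≈ 0.15

Power law: V₂/V₁ = (z₂/z₁)^α ⇒ α = ln(V₂/V₁) / ln(z₂/z₁)
α = ln(8.71/6.5) / ln(19.9/2.7) = ln(1.3400) / ln(7.3704)
  = 0.29267 / 1.99747 = 0.14652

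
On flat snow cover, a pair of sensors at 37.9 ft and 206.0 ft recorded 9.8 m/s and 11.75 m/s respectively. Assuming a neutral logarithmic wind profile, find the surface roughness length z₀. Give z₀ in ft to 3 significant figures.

Log law: V(z) ∝ ln(z/z₀). With r = V₁/V₂ = 9.8/11.75 = 0.83404,
r · ln(z₂/z₀) = ln(z₁/z₀) ⇒ ln z₀ = (ln z₁ − r·ln z₂)/(1 − r)
ln z₀ = (3.63495 − 0.83404×5.32788) / 0.16596 = -4.8731
z₀ = exp(-4.8731) = 0.007650 ft

z₀ ≈ 0.00765 ft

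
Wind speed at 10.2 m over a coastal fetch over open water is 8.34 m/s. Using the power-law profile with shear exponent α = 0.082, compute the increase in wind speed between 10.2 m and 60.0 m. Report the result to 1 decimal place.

Power law: V₂ = V₁ · (z₂/z₁)^α = 8.34 × (5.8824)^0.082 = 9.6443 m/s
ΔV = 9.6443 − 8.34 = 1.3043 m/s

1.3 m/s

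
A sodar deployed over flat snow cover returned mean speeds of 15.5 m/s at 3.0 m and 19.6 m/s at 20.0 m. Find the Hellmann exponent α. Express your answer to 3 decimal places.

Power law: V₂/V₁ = (z₂/z₁)^α ⇒ α = ln(V₂/V₁) / ln(z₂/z₁)
α = ln(19.6/15.5) / ln(20.0/3.0) = ln(1.2645) / ln(6.6667)
  = 0.23469 / 1.89712 = 0.12371

α ≈ 0.124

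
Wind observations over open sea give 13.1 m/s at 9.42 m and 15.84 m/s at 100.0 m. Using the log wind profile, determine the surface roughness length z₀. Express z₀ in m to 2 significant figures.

z₀ ≈ 0.00012 m

Log law: V(z) ∝ ln(z/z₀). With r = V₁/V₂ = 13.1/15.84 = 0.82702,
r · ln(z₂/z₀) = ln(z₁/z₀) ⇒ ln z₀ = (ln z₁ − r·ln z₂)/(1 − r)
ln z₀ = (2.24284 − 0.82702×4.60517) / 0.17298 = -9.0515
z₀ = exp(-9.0515) = 0.0001172 m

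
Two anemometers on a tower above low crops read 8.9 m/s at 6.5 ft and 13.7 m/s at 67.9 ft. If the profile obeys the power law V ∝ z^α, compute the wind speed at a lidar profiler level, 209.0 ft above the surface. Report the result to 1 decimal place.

16.8 m/s

First find α: α = ln(V₂/V₁)/ln(z₂/z₁) = ln(13.7/8.9)/ln(67.9/6.5) = 0.43134/2.34623 = 0.1838
Extrapolate from 67.9 ft to 209.0 ft: V₃ = 13.7 × (209.0/67.9)^0.1838 = 13.7 × 1.2296 = 16.8457 m/s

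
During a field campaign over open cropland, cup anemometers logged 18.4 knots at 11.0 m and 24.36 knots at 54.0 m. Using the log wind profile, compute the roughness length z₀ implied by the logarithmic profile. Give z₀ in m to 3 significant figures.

Log law: V(z) ∝ ln(z/z₀). With r = V₁/V₂ = 18.4/24.36 = 0.75534,
r · ln(z₂/z₀) = ln(z₁/z₀) ⇒ ln z₀ = (ln z₁ − r·ln z₂)/(1 − r)
ln z₀ = (2.39790 − 0.75534×3.98898) / 0.24466 = -2.5142
z₀ = exp(-2.5142) = 0.08093 m

z₀ ≈ 0.0809 m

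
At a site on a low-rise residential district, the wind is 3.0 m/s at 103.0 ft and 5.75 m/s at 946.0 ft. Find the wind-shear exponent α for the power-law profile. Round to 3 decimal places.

α ≈ 0.293

Power law: V₂/V₁ = (z₂/z₁)^α ⇒ α = ln(V₂/V₁) / ln(z₂/z₁)
α = ln(5.75/3.0) / ln(946.0/103.0) = ln(1.9167) / ln(9.1845)
  = 0.65059 / 2.21751 = 0.29339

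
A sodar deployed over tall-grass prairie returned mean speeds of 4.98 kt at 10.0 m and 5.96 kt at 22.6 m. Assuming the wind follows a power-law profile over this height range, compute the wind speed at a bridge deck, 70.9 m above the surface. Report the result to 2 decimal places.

First find α: α = ln(V₂/V₁)/ln(z₂/z₁) = ln(5.96/4.98)/ln(22.6/10.0) = 0.17964/0.81536 = 0.2203
Extrapolate from 22.6 m to 70.9 m: V₃ = 5.96 × (70.9/22.6)^0.2203 = 5.96 × 1.2865 = 7.6673 kt

7.67 kt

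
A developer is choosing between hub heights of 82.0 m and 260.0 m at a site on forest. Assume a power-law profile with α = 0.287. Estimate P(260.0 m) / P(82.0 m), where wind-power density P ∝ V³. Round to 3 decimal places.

2.701

Speed ratio: V_B/V_A = (z_B/z_A)^α = (260.0/82.0)^0.287 = (3.1707)^0.287 = 1.39262
Power-density ratio: P_B/P_A = (V_B/V_A)³ = (1.39262)³ = 2.70084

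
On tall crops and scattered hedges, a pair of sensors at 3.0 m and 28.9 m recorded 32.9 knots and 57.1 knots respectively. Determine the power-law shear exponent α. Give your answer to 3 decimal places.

α ≈ 0.243

Power law: V₂/V₁ = (z₂/z₁)^α ⇒ α = ln(V₂/V₁) / ln(z₂/z₁)
α = ln(57.1/32.9) / ln(28.9/3.0) = ln(1.7356) / ln(9.6333)
  = 0.55133 / 2.26523 = 0.24339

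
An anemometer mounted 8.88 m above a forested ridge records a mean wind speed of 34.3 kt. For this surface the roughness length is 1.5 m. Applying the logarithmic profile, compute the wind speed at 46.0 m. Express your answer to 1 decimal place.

66.0 kt

Log law: V(z) ∝ ln(z/z₀), so V₂/V₁ = ln(z₂/z₀) / ln(z₁/z₀).
ln(46.0/1.5) = 3.4232, ln(8.88/1.5) = 1.7783
V₂ = 34.3 × 3.4232/1.7783 = 34.3 × 1.9249 = 66.0252 kt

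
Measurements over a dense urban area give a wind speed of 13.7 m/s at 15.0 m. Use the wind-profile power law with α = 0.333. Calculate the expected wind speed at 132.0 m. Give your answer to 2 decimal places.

Power-law profile: V₂ = V₁ · (z₂/z₁)^α
V₂ = 13.7 × (132.0/15.0)^0.333 = 13.7 × (8.8000)^0.333
    = 13.7 × 2.0631 = 28.2640 m/s

28.26 m/s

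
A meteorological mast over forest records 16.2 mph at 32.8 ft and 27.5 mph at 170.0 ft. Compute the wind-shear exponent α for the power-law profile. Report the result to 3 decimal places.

Power law: V₂/V₁ = (z₂/z₁)^α ⇒ α = ln(V₂/V₁) / ln(z₂/z₁)
α = ln(27.5/16.2) / ln(170.0/32.8) = ln(1.6975) / ln(5.1829)
  = 0.52917 / 1.64537 = 0.32161

α ≈ 0.322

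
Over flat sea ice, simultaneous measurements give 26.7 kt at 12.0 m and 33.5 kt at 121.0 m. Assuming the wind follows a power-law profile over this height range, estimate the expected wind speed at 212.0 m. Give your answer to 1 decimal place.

35.4 kt

First find α: α = ln(V₂/V₁)/ln(z₂/z₁) = ln(33.5/26.7)/ln(121.0/12.0) = 0.22688/2.31088 = 0.0982
Extrapolate from 121.0 m to 212.0 m: V₃ = 33.5 × (212.0/121.0)^0.0982 = 33.5 × 1.0566 = 35.3962 kt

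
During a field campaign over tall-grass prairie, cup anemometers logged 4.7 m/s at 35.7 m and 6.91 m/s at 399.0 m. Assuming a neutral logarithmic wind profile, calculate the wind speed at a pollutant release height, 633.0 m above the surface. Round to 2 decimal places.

7.33 m/s

Log law: V ∝ ln(z/z₀). From the pair, with r = V₁/V₂ = 0.68017,
ln z₀ = (ln z₁ − r·ln z₂)/(1 − r) = (3.5752 − 0.68017×5.9890)/0.31983 = -1.5583 → z₀ = 0.2105 m
V₃ = V₁ · ln(z₃/z₀)/ln(z₁/z₀) = 4.7 × 8.0088/5.1334 = 7.3325 m/s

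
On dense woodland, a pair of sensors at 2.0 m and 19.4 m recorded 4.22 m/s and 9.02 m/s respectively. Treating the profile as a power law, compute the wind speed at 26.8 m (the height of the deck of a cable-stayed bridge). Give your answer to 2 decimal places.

10.05 m/s

First find α: α = ln(V₂/V₁)/ln(z₂/z₁) = ln(9.02/4.22)/ln(19.4/2.0) = 0.75961/2.27213 = 0.3343
Extrapolate from 19.4 m to 26.8 m: V₃ = 9.02 × (26.8/19.4)^0.3343 = 9.02 × 1.1141 = 10.0490 m/s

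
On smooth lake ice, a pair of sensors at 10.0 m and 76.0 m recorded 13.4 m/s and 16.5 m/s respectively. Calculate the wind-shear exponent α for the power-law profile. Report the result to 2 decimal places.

Power law: V₂/V₁ = (z₂/z₁)^α ⇒ α = ln(V₂/V₁) / ln(z₂/z₁)
α = ln(16.5/13.4) / ln(76.0/10.0) = ln(1.2313) / ln(7.6000)
  = 0.20811 / 2.02815 = 0.10261

α ≈ 0.10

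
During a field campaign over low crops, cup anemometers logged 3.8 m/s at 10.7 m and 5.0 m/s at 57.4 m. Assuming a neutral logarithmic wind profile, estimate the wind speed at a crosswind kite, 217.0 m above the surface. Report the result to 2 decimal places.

5.95 m/s

Log law: V ∝ ln(z/z₀). From the pair, with r = V₁/V₂ = 0.76000,
ln z₀ = (ln z₁ − r·ln z₂)/(1 − r) = (2.3702 − 0.76000×4.0500)/0.24000 = -2.9491 → z₀ = 0.05239 m
V₃ = V₁ · ln(z₃/z₀)/ln(z₁/z₀) = 3.8 × 8.3290/5.3194 = 5.9500 m/s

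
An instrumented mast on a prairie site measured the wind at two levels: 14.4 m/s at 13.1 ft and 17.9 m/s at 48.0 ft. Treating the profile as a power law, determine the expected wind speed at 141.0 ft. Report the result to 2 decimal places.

First find α: α = ln(V₂/V₁)/ln(z₂/z₁) = ln(17.9/14.4)/ln(48.0/13.1) = 0.21757/1.29859 = 0.1675
Extrapolate from 48.0 ft to 141.0 ft: V₃ = 17.9 × (141.0/48.0)^0.1675 = 17.9 × 1.1979 = 21.4418 m/s

21.44 m/s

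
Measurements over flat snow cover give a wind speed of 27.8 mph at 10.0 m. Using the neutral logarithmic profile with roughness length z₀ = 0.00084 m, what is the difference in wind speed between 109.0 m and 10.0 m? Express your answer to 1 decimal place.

7.1 mph

Log law: V₂ = V₁ · ln(z₂/z₀)/ln(z₁/z₀) = 27.8 × 11.7735/9.3847 = 34.8762 mph
ΔV = 34.8762 − 27.8 = 7.0762 mph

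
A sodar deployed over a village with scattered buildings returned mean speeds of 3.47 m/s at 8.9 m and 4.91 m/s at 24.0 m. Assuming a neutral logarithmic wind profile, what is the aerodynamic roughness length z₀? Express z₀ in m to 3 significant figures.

Log law: V(z) ∝ ln(z/z₀). With r = V₁/V₂ = 3.47/4.91 = 0.70672,
r · ln(z₂/z₀) = ln(z₁/z₀) ⇒ ln z₀ = (ln z₁ − r·ln z₂)/(1 − r)
ln z₀ = (2.18605 − 0.70672×3.17805) / 0.29328 = -0.2044
z₀ = exp(-0.2044) = 0.8151 m

z₀ ≈ 0.815 m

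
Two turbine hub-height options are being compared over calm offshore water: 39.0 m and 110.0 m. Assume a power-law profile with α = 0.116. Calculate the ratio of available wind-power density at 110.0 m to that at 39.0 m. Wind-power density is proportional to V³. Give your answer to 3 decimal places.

1.435

Speed ratio: V_B/V_A = (z_B/z_A)^α = (110.0/39.0)^0.116 = (2.8205)^0.116 = 1.12782
Power-density ratio: P_B/P_A = (V_B/V_A)³ = (1.12782)³ = 1.43454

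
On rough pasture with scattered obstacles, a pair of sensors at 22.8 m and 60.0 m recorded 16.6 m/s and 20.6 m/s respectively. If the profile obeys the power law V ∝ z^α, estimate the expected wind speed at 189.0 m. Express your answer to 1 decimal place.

First find α: α = ln(V₂/V₁)/ln(z₂/z₁) = ln(20.6/16.6)/ln(60.0/22.8) = 0.21589/0.96758 = 0.2231
Extrapolate from 60.0 m to 189.0 m: V₃ = 20.6 × (189.0/60.0)^0.2231 = 20.6 × 1.2918 = 26.6104 m/s

26.6 m/s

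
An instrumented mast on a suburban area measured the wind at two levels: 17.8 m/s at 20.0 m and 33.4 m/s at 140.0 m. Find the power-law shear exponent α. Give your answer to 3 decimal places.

Power law: V₂/V₁ = (z₂/z₁)^α ⇒ α = ln(V₂/V₁) / ln(z₂/z₁)
α = ln(33.4/17.8) / ln(140.0/20.0) = ln(1.8764) / ln(7.0000)
  = 0.62936 / 1.94591 = 0.32343

α ≈ 0.323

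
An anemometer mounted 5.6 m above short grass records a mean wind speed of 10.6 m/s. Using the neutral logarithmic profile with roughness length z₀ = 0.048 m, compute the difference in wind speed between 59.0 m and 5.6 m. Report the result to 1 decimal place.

Log law: V₂ = V₁ · ln(z₂/z₀)/ln(z₁/z₀) = 10.6 × 7.1141/4.7593 = 15.8446 m/s
ΔV = 15.8446 − 10.6 = 5.2446 m/s

5.2 m/s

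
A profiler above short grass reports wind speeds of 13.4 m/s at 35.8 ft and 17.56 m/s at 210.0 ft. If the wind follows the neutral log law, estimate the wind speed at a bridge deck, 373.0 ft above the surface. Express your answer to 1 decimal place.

18.9 m/s

Log law: V ∝ ln(z/z₀). From the pair, with r = V₁/V₂ = 0.76310,
ln z₀ = (ln z₁ − r·ln z₂)/(1 − r) = (3.5779 − 0.76310×5.3471)/0.23690 = -2.1208 → z₀ = 0.1199 ft
V₃ = V₁ · ln(z₃/z₀)/ln(z₁/z₀) = 13.4 × 8.0424/5.6987 = 18.9108 m/s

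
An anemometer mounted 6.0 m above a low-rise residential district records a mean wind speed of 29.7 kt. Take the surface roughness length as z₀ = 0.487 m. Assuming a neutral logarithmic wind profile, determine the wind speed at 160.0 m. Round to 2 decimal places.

68.53 kt

Log law: V(z) ∝ ln(z/z₀), so V₂/V₁ = ln(z₂/z₀) / ln(z₁/z₀).
ln(160.0/0.487) = 5.7947, ln(6.0/0.487) = 2.5113
V₂ = 29.7 × 5.7947/2.5113 = 29.7 × 2.3075 = 68.5322 kt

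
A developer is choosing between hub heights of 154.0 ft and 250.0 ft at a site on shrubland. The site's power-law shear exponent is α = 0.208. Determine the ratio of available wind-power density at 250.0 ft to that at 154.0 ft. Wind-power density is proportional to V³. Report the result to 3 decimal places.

1.353

Speed ratio: V_B/V_A = (z_B/z_A)^α = (250.0/154.0)^0.208 = (1.6234)^0.208 = 1.10603
Power-density ratio: P_B/P_A = (V_B/V_A)³ = (1.10603)³ = 1.35301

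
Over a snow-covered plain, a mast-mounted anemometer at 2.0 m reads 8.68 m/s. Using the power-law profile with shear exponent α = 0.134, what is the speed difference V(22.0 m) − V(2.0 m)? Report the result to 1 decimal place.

Power law: V₂ = V₁ · (z₂/z₁)^α = 8.68 × (11.0000)^0.134 = 11.9692 m/s
ΔV = 11.9692 − 8.68 = 3.2892 m/s

3.3 m/s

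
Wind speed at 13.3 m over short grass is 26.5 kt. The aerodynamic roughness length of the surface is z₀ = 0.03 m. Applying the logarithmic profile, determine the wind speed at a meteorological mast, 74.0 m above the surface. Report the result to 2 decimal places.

33.96 kt

Log law: V(z) ∝ ln(z/z₀), so V₂/V₁ = ln(z₂/z₀) / ln(z₁/z₀).
ln(74.0/0.03) = 7.8106, ln(13.3/0.03) = 6.0943
V₂ = 26.5 × 7.8106/6.0943 = 26.5 × 1.2816 = 33.9630 kt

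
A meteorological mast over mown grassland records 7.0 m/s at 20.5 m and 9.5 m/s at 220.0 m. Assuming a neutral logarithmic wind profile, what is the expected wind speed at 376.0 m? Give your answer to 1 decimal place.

10.1 m/s

Log law: V ∝ ln(z/z₀). From the pair, with r = V₁/V₂ = 0.73684,
ln z₀ = (ln z₁ − r·ln z₂)/(1 − r) = (3.0204 − 0.73684×5.3936)/0.26316 = -3.6245 → z₀ = 0.02666 m
V₃ = V₁ · ln(z₃/z₀)/ln(z₁/z₀) = 7.0 × 9.5541/6.6450 = 10.0646 m/s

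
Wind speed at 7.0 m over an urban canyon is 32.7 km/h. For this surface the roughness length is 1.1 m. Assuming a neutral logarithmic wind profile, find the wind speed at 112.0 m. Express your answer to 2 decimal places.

81.69 km/h

Log law: V(z) ∝ ln(z/z₀), so V₂/V₁ = ln(z₂/z₀) / ln(z₁/z₀).
ln(112.0/1.1) = 4.6232, ln(7.0/1.1) = 1.8506
V₂ = 32.7 × 4.6232/1.8506 = 32.7 × 2.4982 = 81.6915 km/h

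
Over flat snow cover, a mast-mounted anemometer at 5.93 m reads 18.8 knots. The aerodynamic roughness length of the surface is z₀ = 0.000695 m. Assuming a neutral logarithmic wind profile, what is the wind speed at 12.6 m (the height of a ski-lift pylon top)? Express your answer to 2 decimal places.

20.37 knots

Log law: V(z) ∝ ln(z/z₀), so V₂/V₁ = ln(z₂/z₀) / ln(z₁/z₀).
ln(12.6/0.000695) = 9.8053, ln(5.93/0.000695) = 9.0516
V₂ = 18.8 × 9.8053/9.0516 = 18.8 × 1.0833 = 20.3654 knots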